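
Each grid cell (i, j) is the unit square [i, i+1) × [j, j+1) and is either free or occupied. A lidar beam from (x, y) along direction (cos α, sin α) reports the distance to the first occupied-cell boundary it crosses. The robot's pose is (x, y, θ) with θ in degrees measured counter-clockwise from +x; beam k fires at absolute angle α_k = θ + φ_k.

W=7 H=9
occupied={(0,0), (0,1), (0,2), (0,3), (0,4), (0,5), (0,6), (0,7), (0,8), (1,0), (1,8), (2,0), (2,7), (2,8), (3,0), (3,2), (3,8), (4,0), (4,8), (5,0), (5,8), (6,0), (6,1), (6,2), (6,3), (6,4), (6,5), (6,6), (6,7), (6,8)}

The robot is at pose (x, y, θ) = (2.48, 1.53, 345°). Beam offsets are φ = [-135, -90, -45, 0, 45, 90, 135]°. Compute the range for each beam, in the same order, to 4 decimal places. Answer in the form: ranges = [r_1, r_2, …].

ranges = [1.0600, 0.5487, 0.6120, 2.0478, 0.9400, 6.6982, 2.9600]

beam 1: φ=-135°, α=210°
  cosα=-0.8660 sinα=-0.5000 | (2,1) | tMaxX 0.5543 tMaxY 1.0600 | tΔX 1.1547 tΔY 2.0000
    t=0.5543 [x] (1,1)
    t=1.0600 [y] (1,0) — stop
  → r_1 = 1.0600
beam 2: φ=-90°, α=255°
  cosα=-0.2588 sinα=-0.9659 | (2,1) | tMaxX 1.8546 tMaxY 0.5487 | tΔX 3.8637 tΔY 1.0353
    t=0.5487 [y] (2,0) — stop
  → r_2 = 0.5487
beam 3: φ=-45°, α=300°
  cosα=0.5000 sinα=-0.8660 | (2,1) | tMaxX 1.0400 tMaxY 0.6120 | tΔX 2.0000 tΔY 1.1547
    t=0.6120 [y] (2,0) — stop
  → r_3 = 0.6120
beam 4: φ=0°, α=345°
  cosα=0.9659 sinα=-0.2588 | (2,1) | tMaxX 0.5383 tMaxY 2.0478 | tΔX 1.0353 tΔY 3.8637
    t=0.5383 [x] (3,1)
    t=1.5736 [x] (4,1)
    t=2.0478 [y] (4,0) — stop
  → r_4 = 2.0478
beam 5: φ=45°, α=30°
  cosα=0.8660 sinα=0.5000 | (2,1) | tMaxX 0.6004 tMaxY 0.9400 | tΔX 1.1547 tΔY 2.0000
    t=0.6004 [x] (3,1)
    t=0.9400 [y] (3,2) — stop
  → r_5 = 0.9400
beam 6: φ=90°, α=75°
  cosα=0.2588 sinα=0.9659 | (2,1) | tMaxX 2.0091 tMaxY 0.4866 | tΔX 3.8637 tΔY 1.0353
    t=0.4866 [y] (2,2)
    t=1.5219 [y] (2,3)
    t=2.0091 [x] (3,3)
    t=2.5571 [y] (3,4)
    t=3.5924 [y] (3,5)
    t=4.6277 [y] (3,6)
    t=5.6630 [y] (3,7)
    t=5.8728 [x] (4,7)
    t=6.6982 [y] (4,8) — stop
  → r_6 = 6.6982
beam 7: φ=135°, α=120°
  cosα=-0.5000 sinα=0.8660 | (2,1) | tMaxX 0.9600 tMaxY 0.5427 | tΔX 2.0000 tΔY 1.1547
    t=0.5427 [y] (2,2)
    t=0.9600 [x] (1,2)
    t=1.6974 [y] (1,3)
    t=2.8521 [y] (1,4)
    t=2.9600 [x] (0,4) — stop
  → r_7 = 2.9600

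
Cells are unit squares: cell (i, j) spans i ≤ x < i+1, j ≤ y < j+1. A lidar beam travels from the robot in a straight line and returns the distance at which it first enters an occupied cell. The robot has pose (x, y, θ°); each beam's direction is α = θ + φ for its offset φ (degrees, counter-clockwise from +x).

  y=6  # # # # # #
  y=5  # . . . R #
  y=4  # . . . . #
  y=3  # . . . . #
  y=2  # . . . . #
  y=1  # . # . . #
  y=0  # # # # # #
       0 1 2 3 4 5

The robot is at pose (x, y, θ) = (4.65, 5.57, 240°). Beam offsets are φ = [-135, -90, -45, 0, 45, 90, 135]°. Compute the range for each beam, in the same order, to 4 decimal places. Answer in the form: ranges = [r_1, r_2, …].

beam 1: φ=-135°, α=105°
  cosα=-0.2588 sinα=0.9659 | (4,5) | tMaxX 2.5114 tMaxY 0.4452 | tΔX 3.8637 tΔY 1.0353
    t=0.4452 [y] (4,6) — stop
  → r_1 = 0.4452
beam 2: φ=-90°, α=150°
  cosα=-0.8660 sinα=0.5000 | (4,5) | tMaxX 0.7506 tMaxY 0.8600 | tΔX 1.1547 tΔY 2.0000
    t=0.7506 [x] (3,5)
    t=0.8600 [y] (3,6) — stop
  → r_2 = 0.8600
beam 3: φ=-45°, α=195°
  cosα=-0.9659 sinα=-0.2588 | (4,5) | tMaxX 0.6729 tMaxY 2.2023 | tΔX 1.0353 tΔY 3.8637
    t=0.6729 [x] (3,5)
    t=1.7082 [x] (2,5)
    t=2.2023 [y] (2,4)
    t=2.7435 [x] (1,4)
    t=3.7788 [x] (0,4) — stop
  → r_3 = 3.7788
beam 4: φ=0°, α=240°
  cosα=-0.5000 sinα=-0.8660 | (4,5) | tMaxX 1.3000 tMaxY 0.6582 | tΔX 2.0000 tΔY 1.1547
    t=0.6582 [y] (4,4)
    t=1.3000 [x] (3,4)
    t=1.8129 [y] (3,3)
    t=2.9676 [y] (3,2)
    t=3.3000 [x] (2,2)
    t=4.1223 [y] (2,1) — stop
  → r_4 = 4.1223
beam 5: φ=45°, α=285°
  cosα=0.2588 sinα=-0.9659 | (4,5) | tMaxX 1.3523 tMaxY 0.5901 | tΔX 3.8637 tΔY 1.0353
    t=0.5901 [y] (4,4)
    t=1.3523 [x] (5,4) — stop
  → r_5 = 1.3523
beam 6: φ=90°, α=330°
  cosα=0.8660 sinα=-0.5000 | (4,5) | tMaxX 0.4041 tMaxY 1.1400 | tΔX 1.1547 tΔY 2.0000
    t=0.4041 [x] (5,5) — stop
  → r_6 = 0.4041
beam 7: φ=135°, α=15°
  cosα=0.9659 sinα=0.2588 | (4,5) | tMaxX 0.3623 tMaxY 1.6614 | tΔX 1.0353 tΔY 3.8637
    t=0.3623 [x] (5,5) — stop
  → r_7 = 0.3623

ranges = [0.4452, 0.8600, 3.7788, 4.1223, 1.3523, 0.4041, 0.3623]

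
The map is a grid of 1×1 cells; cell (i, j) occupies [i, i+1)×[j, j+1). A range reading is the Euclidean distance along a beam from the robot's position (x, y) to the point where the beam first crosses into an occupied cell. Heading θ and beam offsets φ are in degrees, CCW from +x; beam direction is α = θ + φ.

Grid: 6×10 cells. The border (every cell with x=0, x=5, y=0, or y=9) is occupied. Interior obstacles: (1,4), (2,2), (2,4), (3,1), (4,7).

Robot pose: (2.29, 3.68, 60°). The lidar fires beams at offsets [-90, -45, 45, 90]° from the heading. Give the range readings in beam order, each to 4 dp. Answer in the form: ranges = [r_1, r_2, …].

beam 1: φ=-90°, α=330°
  cosα=0.8660 sinα=-0.5000 | (2,3) | tMaxX 0.8198 tMaxY 1.3600 | tΔX 1.1547 tΔY 2.0000
    t=0.8198 [x] (3,3)
    t=1.3600 [y] (3,2)
    t=1.9745 [x] (4,2)
    t=3.1292 [x] (5,2) — stop
  → r_1 = 3.1292
beam 2: φ=-45°, α=15°
  cosα=0.9659 sinα=0.2588 | (2,3) | tMaxX 0.7350 tMaxY 1.2364 | tΔX 1.0353 tΔY 3.8637
    t=0.7350 [x] (3,3)
    t=1.2364 [y] (3,4)
    t=1.7703 [x] (4,4)
    t=2.8056 [x] (5,4) — stop
  → r_2 = 2.8056
beam 3: φ=45°, α=105°
  cosα=-0.2588 sinα=0.9659 | (2,3) | tMaxX 1.1205 tMaxY 0.3313 | tΔX 3.8637 tΔY 1.0353
    t=0.3313 [y] (2,4) — stop
  → r_3 = 0.3313
beam 4: φ=90°, α=150°
  cosα=-0.8660 sinα=0.5000 | (2,3) | tMaxX 0.3349 tMaxY 0.6400 | tΔX 1.1547 tΔY 2.0000
    t=0.3349 [x] (1,3)
    t=0.6400 [y] (1,4) — stop
  → r_4 = 0.6400

ranges = [3.1292, 2.8056, 0.3313, 0.6400]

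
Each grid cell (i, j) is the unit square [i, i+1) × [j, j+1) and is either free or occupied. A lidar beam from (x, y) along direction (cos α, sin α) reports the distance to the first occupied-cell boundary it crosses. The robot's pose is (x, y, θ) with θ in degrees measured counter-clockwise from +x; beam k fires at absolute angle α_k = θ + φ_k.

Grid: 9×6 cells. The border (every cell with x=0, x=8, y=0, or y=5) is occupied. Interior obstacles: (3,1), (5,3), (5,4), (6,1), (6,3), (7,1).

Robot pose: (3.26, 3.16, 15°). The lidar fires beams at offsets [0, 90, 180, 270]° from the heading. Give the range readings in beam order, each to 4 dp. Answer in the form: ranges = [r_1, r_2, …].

beam 1: φ=0°, α=15°
  dir = (cos 15°, sin 15°) = (0.9659, 0.2588); from cell (3,3)
  next x-line at t=0.7661, next y-line at t=3.2455; Δt_x=1.0353, Δt_y=3.8637
    x: enter (4,3) at t=0.7661
    x: enter (5,3) at t=1.8014 ← occupied
  → r_1 = 1.8014
beam 2: φ=90°, α=105°
  dir = (cos 105°, sin 105°) = (-0.2588, 0.9659); from cell (3,3)
  next x-line at t=1.0046, next y-line at t=0.8696; Δt_x=3.8637, Δt_y=1.0353
    y: enter (3,4) at t=0.8696
    x: enter (2,4) at t=1.0046
    y: enter (2,5) at t=1.9049 ← occupied
  → r_2 = 1.9049
beam 3: φ=180°, α=195°
  dir = (cos 195°, sin 195°) = (-0.9659, -0.2588); from cell (3,3)
  next x-line at t=0.2692, next y-line at t=0.6182; Δt_x=1.0353, Δt_y=3.8637
    x: enter (2,3) at t=0.2692
    y: enter (2,2) at t=0.6182
    x: enter (1,2) at t=1.3044
    x: enter (0,2) at t=2.3397 ← occupied
  → r_3 = 2.3397
beam 4: φ=270°, α=285°
  dir = (cos 285°, sin 285°) = (0.2588, -0.9659); from cell (3,3)
  next x-line at t=2.8591, next y-line at t=0.1656; Δt_x=3.8637, Δt_y=1.0353
    y: enter (3,2) at t=0.1656
    y: enter (3,1) at t=1.2009 ← occupied
  → r_4 = 1.2009

ranges = [1.8014, 1.9049, 2.3397, 1.2009]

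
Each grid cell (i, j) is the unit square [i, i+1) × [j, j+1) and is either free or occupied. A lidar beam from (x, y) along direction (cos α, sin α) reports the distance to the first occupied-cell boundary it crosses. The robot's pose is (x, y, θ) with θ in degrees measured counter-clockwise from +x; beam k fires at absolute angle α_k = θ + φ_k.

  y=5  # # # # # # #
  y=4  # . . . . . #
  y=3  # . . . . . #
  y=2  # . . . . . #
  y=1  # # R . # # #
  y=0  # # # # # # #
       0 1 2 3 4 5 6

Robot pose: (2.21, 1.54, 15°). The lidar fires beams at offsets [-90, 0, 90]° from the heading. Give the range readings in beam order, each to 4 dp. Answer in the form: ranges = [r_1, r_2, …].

ranges = [0.5590, 3.9237, 3.5821]

beam 1: φ=-90°, α=285°
  cosα=0.2588 sinα=-0.9659 | (2,1) | tMaxX 3.0523 tMaxY 0.5590 | tΔX 3.8637 tΔY 1.0353
    t=0.5590 [y] (2,0) — stop
  → r_1 = 0.5590
beam 2: φ=0°, α=15°
  cosα=0.9659 sinα=0.2588 | (2,1) | tMaxX 0.8179 tMaxY 1.7773 | tΔX 1.0353 tΔY 3.8637
    t=0.8179 [x] (3,1)
    t=1.7773 [y] (3,2)
    t=1.8531 [x] (4,2)
    t=2.8884 [x] (5,2)
    t=3.9237 [x] (6,2) — stop
  → r_2 = 3.9237
beam 3: φ=90°, α=105°
  cosα=-0.2588 sinα=0.9659 | (2,1) | tMaxX 0.8114 tMaxY 0.4762 | tΔX 3.8637 tΔY 1.0353
    t=0.4762 [y] (2,2)
    t=0.8114 [x] (1,2)
    t=1.5115 [y] (1,3)
    t=2.5468 [y] (1,4)
    t=3.5821 [y] (1,5) — stop
  → r_3 = 3.5821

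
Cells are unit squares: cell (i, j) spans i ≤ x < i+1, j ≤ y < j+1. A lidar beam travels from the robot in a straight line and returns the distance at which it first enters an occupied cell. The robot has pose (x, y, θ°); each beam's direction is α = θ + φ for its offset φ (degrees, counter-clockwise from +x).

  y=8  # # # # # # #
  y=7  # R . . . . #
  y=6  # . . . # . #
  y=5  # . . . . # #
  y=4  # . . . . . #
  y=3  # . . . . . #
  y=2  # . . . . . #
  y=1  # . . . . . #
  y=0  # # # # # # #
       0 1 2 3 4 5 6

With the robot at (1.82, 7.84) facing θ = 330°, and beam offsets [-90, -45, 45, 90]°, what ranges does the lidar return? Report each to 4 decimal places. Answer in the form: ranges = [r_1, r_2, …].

beam 1: φ=-90°, α=240°
  d=(-0.5000,-0.8660)  start (1,7)  tX=1.6400 tY=0.9699  stride 1/|dx|=2.0000 1/|dy|=1.1547
    cross y-line → (1,6), t=0.9699
    cross x-line → (0,6), t=1.6400 (wall)
  → r_1 = 1.6400
beam 2: φ=-45°, α=285°
  d=(0.2588,-0.9659)  start (1,7)  tX=0.6955 tY=0.8696  stride 1/|dx|=3.8637 1/|dy|=1.0353
    cross x-line → (2,7), t=0.6955
    cross y-line → (2,6), t=0.8696
    cross y-line → (2,5), t=1.9049
    cross y-line → (2,4), t=2.9402
    cross y-line → (2,3), t=3.9755
    cross x-line → (3,3), t=4.5592
    cross y-line → (3,2), t=5.0107
    cross y-line → (3,1), t=6.0460
    cross y-line → (3,0), t=7.0813 (wall)
  → r_2 = 7.0813
beam 3: φ=45°, α=15°
  d=(0.9659,0.2588)  start (1,7)  tX=0.1863 tY=0.6182  stride 1/|dx|=1.0353 1/|dy|=3.8637
    cross x-line → (2,7), t=0.1863
    cross y-line → (2,8), t=0.6182 (wall)
  → r_3 = 0.6182
beam 4: φ=90°, α=60°
  d=(0.5000,0.8660)  start (1,7)  tX=0.3600 tY=0.1848  stride 1/|dx|=2.0000 1/|dy|=1.1547
    cross y-line → (1,8), t=0.1848 (wall)
  → r_4 = 0.1848

ranges = [1.6400, 7.0813, 0.6182, 0.1848]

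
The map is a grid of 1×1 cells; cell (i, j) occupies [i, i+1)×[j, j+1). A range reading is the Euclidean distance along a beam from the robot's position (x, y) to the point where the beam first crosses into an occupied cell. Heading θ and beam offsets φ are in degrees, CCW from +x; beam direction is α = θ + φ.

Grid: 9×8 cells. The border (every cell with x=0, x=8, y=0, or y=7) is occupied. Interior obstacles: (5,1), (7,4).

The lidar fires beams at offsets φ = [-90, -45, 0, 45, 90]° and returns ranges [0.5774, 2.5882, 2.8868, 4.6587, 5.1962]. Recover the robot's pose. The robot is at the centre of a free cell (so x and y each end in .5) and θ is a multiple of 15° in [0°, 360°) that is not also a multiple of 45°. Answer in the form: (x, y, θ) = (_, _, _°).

(x, y, θ) = (5.5, 2.5, 30°)

Candidates: 40 free-cell centres × 16 headings = 640 poses. Raycast each; keep the one whose scan matches to 4 dp.
  (2.5, 5.5, 30°): beam 1 = 5.0000 ≠ 0.5774 ✗
  (2.5, 2.5, 105°): beam 1 = 5.6940 ≠ 0.5774 ✗
  (3.5, 6.5, 330°): beam 1 = 5.0000 ≠ 0.5774 ✗
  (2.5, 2.5, 300°): beam 1 = 1.7321 ≠ 0.5774 ✗
  …
  (5.5, 2.5, 30°): r_1=0.5774, r_2=2.5882, r_3=2.8868, r_4=4.6587, r_5=5.1962 — all match ✓
Only this pose fits every beam.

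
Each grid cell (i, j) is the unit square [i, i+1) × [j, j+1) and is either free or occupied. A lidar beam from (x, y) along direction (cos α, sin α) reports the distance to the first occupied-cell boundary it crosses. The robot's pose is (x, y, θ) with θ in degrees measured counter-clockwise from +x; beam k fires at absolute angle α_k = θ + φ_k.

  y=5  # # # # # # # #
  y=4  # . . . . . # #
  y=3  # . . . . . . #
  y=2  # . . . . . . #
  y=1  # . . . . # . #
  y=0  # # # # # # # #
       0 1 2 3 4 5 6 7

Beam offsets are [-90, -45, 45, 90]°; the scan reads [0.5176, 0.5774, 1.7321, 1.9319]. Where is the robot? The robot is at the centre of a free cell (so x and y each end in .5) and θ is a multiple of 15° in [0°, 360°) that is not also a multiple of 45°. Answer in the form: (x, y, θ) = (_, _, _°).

Enumerate (i+0.5, j+0.5, θ) over the 22 free cells and 16 admissible headings. For each, cast all 4 beams and compare to the given ranges.
  (1.5, 2.5, 105°): beam 1 = 5.6940 ≠ 0.5176 ✗
  (4.5, 4.5, 240°): beam 1 = 1.0000 ≠ 0.5176 ✗
  (4.5, 1.5, 165°): beam 1 = 3.6235 ≠ 0.5176 ✗
  (6.5, 3.5, 255°): beam 1 = 5.6940 ≠ 0.5176 ✗
  …
  (5.5, 2.5, 345°): r_1=0.5176, r_2=0.5774, r_3=1.7321, r_4=1.9319 — all match ✓
No second candidate reproduces the full scan.

(x, y, θ) = (5.5, 2.5, 345°)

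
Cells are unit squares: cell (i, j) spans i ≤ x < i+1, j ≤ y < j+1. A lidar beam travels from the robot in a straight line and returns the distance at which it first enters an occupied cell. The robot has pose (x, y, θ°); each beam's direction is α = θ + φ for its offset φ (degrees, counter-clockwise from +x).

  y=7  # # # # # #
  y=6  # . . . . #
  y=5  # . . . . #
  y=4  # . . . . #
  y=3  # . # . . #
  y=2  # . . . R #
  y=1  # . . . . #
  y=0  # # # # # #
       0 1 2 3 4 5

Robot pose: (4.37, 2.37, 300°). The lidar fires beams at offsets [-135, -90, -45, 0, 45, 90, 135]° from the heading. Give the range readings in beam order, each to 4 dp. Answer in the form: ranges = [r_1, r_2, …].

ranges = [2.4341, 2.7400, 1.4183, 1.2600, 0.6522, 0.7275, 2.4341]

beam 1: φ=-135°, α=165°
  direction (-0.9659, 0.2588); cell (4,2); t to first gridline: x 0.3831, y 2.4341 (then +1.0353 / +3.8637)
    (3,2) via x @ 0.3831
    (2,2) via x @ 1.4183
    (2,3) via y @ 2.4341  # hit
  → r_1 = 2.4341
beam 2: φ=-90°, α=210°
  direction (-0.8660, -0.5000); cell (4,2); t to first gridline: x 0.4272, y 0.7400 (then +1.1547 / +2.0000)
    (3,2) via x @ 0.4272
    (3,1) via y @ 0.7400
    (2,1) via x @ 1.5819
    (1,1) via x @ 2.7366
    (1,0) via y @ 2.7400  # hit
  → r_2 = 2.7400
beam 3: φ=-45°, α=255°
  direction (-0.2588, -0.9659); cell (4,2); t to first gridline: x 1.4296, y 0.3831 (then +3.8637 / +1.0353)
    (4,1) via y @ 0.3831
    (4,0) via y @ 1.4183  # hit
  → r_3 = 1.4183
beam 4: φ=0°, α=300°
  direction (0.5000, -0.8660); cell (4,2); t to first gridline: x 1.2600, y 0.4272 (then +2.0000 / +1.1547)
    (4,1) via y @ 0.4272
    (5,1) via x @ 1.2600  # hit
  → r_4 = 1.2600
beam 5: φ=45°, α=345°
  direction (0.9659, -0.2588); cell (4,2); t to first gridline: x 0.6522, y 1.4296 (then +1.0353 / +3.8637)
    (5,2) via x @ 0.6522  # hit
  → r_5 = 0.6522
beam 6: φ=90°, α=30°
  direction (0.8660, 0.5000); cell (4,2); t to first gridline: x 0.7275, y 1.2600 (then +1.1547 / +2.0000)
    (5,2) via x @ 0.7275  # hit
  → r_6 = 0.7275
beam 7: φ=135°, α=75°
  direction (0.2588, 0.9659); cell (4,2); t to first gridline: x 2.4341, y 0.6522 (then +3.8637 / +1.0353)
    (4,3) via y @ 0.6522
    (4,4) via y @ 1.6875
    (5,4) via x @ 2.4341  # hit
  → r_7 = 2.4341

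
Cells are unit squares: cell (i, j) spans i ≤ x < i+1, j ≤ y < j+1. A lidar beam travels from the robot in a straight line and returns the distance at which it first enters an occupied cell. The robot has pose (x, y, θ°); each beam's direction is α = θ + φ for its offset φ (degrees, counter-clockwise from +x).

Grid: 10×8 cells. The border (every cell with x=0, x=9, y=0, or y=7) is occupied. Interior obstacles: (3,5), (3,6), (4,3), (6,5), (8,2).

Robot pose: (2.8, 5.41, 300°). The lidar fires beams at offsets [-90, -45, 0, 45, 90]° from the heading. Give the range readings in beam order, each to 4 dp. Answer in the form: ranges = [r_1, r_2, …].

beam 1: φ=-90°, α=210°
  dir = (cos 210°, sin 210°) = (-0.8660, -0.5000); from cell (2,5)
  next x-line at t=0.9238, next y-line at t=0.8200; Δt_x=1.1547, Δt_y=2.0000
    y: enter (2,4) at t=0.8200
    x: enter (1,4) at t=0.9238
    x: enter (0,4) at t=2.0785 ← occupied
  → r_1 = 2.0785
beam 2: φ=-45°, α=255°
  dir = (cos 255°, sin 255°) = (-0.2588, -0.9659); from cell (2,5)
  next x-line at t=3.0910, next y-line at t=0.4245; Δt_x=3.8637, Δt_y=1.0353
    y: enter (2,4) at t=0.4245
    y: enter (2,3) at t=1.4597
    y: enter (2,2) at t=2.4950
    x: enter (1,2) at t=3.0910
    y: enter (1,1) at t=3.5303
    y: enter (1,0) at t=4.5656 ← occupied
  → r_2 = 4.5656
beam 3: φ=0°, α=300°
  dir = (cos 300°, sin 300°) = (0.5000, -0.8660); from cell (2,5)
  next x-line at t=0.4000, next y-line at t=0.4734; Δt_x=2.0000, Δt_y=1.1547
    x: enter (3,5) at t=0.4000 ← occupied
  → r_3 = 0.4000
beam 4: φ=45°, α=345°
  dir = (cos 345°, sin 345°) = (0.9659, -0.2588); from cell (2,5)
  next x-line at t=0.2071, next y-line at t=1.5841; Δt_x=1.0353, Δt_y=3.8637
    x: enter (3,5) at t=0.2071 ← occupied
  → r_4 = 0.2071
beam 5: φ=90°, α=30°
  dir = (cos 30°, sin 30°) = (0.8660, 0.5000); from cell (2,5)
  next x-line at t=0.2309, next y-line at t=1.1800; Δt_x=1.1547, Δt_y=2.0000
    x: enter (3,5) at t=0.2309 ← occupied
  → r_5 = 0.2309

ranges = [2.0785, 4.5656, 0.4000, 0.2071, 0.2309]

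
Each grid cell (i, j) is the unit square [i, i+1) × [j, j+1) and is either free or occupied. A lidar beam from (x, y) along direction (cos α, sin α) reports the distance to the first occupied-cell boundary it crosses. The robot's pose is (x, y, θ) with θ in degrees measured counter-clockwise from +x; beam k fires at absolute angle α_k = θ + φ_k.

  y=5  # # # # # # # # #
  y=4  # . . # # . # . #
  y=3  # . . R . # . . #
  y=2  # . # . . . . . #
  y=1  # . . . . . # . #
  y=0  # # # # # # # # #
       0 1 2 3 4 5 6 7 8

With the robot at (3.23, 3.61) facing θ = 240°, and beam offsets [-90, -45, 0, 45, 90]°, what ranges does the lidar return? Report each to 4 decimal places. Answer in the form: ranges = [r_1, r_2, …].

ranges = [2.5750, 2.3087, 0.7044, 2.7021, 3.2200]

beam 1: φ=-90°, α=150°
  cosα=-0.8660 sinα=0.5000 | (3,3) | tMaxX 0.2656 tMaxY 0.7800 | tΔX 1.1547 tΔY 2.0000
    t=0.2656 [x] (2,3)
    t=0.7800 [y] (2,4)
    t=1.4203 [x] (1,4)
    t=2.5750 [x] (0,4) — stop
  → r_1 = 2.5750
beam 2: φ=-45°, α=195°
  cosα=-0.9659 sinα=-0.2588 | (3,3) | tMaxX 0.2381 tMaxY 2.3569 | tΔX 1.0353 tΔY 3.8637
    t=0.2381 [x] (2,3)
    t=1.2734 [x] (1,3)
    t=2.3087 [x] (0,3) — stop
  → r_2 = 2.3087
beam 3: φ=0°, α=240°
  cosα=-0.5000 sinα=-0.8660 | (3,3) | tMaxX 0.4600 tMaxY 0.7044 | tΔX 2.0000 tΔY 1.1547
    t=0.4600 [x] (2,3)
    t=0.7044 [y] (2,2) — stop
  → r_3 = 0.7044
beam 4: φ=45°, α=285°
  cosα=0.2588 sinα=-0.9659 | (3,3) | tMaxX 2.9751 tMaxY 0.6315 | tΔX 3.8637 tΔY 1.0353
    t=0.6315 [y] (3,2)
    t=1.6668 [y] (3,1)
    t=2.7021 [y] (3,0) — stop
  → r_4 = 2.7021
beam 5: φ=90°, α=330°
  cosα=0.8660 sinα=-0.5000 | (3,3) | tMaxX 0.8891 tMaxY 1.2200 | tΔX 1.1547 tΔY 2.0000
    t=0.8891 [x] (4,3)
    t=1.2200 [y] (4,2)
    t=2.0438 [x] (5,2)
    t=3.1985 [x] (6,2)
    t=3.2200 [y] (6,1) — stop
  → r_5 = 3.2200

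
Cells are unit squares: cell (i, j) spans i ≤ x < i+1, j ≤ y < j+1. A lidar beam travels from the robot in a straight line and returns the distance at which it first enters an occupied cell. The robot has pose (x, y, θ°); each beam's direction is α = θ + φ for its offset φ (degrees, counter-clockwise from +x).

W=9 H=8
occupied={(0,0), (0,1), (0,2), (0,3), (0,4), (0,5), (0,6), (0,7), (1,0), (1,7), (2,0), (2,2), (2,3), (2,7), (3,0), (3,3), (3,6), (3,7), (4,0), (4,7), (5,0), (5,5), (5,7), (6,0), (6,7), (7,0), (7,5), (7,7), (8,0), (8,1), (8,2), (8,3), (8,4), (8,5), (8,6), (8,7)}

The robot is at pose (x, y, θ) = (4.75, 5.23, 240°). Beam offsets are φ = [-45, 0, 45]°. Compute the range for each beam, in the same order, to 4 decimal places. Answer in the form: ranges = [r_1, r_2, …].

ranges = [3.8823, 1.5000, 4.3792]

beam 1: φ=-45°, α=195°
  cosα=-0.9659 sinα=-0.2588 | (4,5) | tMaxX 0.7765 tMaxY 0.8887 | tΔX 1.0353 tΔY 3.8637
    t=0.7765 [x] (3,5)
    t=0.8887 [y] (3,4)
    t=1.8117 [x] (2,4)
    t=2.8470 [x] (1,4)
    t=3.8823 [x] (0,4) — stop
  → r_1 = 3.8823
beam 2: φ=0°, α=240°
  cosα=-0.5000 sinα=-0.8660 | (4,5) | tMaxX 1.5000 tMaxY 0.2656 | tΔX 2.0000 tΔY 1.1547
    t=0.2656 [y] (4,4)
    t=1.4203 [y] (4,3)
    t=1.5000 [x] (3,3) — stop
  → r_2 = 1.5000
beam 3: φ=45°, α=285°
  cosα=0.2588 sinα=-0.9659 | (4,5) | tMaxX 0.9659 tMaxY 0.2381 | tΔX 3.8637 tΔY 1.0353
    t=0.2381 [y] (4,4)
    t=0.9659 [x] (5,4)
    t=1.2734 [y] (5,3)
    t=2.3087 [y] (5,2)
    t=3.3439 [y] (5,1)
    t=4.3792 [y] (5,0) — stop
  → r_3 = 4.3792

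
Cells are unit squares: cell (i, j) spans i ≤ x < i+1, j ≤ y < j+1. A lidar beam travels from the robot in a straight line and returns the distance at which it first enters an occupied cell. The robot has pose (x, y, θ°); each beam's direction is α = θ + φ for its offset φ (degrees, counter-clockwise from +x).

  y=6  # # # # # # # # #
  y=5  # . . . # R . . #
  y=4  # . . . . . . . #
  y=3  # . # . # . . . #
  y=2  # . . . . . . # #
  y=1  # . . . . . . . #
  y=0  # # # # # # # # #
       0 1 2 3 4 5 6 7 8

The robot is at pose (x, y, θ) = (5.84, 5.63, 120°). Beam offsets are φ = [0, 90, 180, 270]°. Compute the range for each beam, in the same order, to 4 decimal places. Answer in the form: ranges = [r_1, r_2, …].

beam 1: φ=0°, α=120°
  cosα=-0.5000 sinα=0.8660 | (5,5) | tMaxX 1.6800 tMaxY 0.4272 | tΔX 2.0000 tΔY 1.1547
    t=0.4272 [y] (5,6) — stop
  → r_1 = 0.4272
beam 2: φ=90°, α=210°
  cosα=-0.8660 sinα=-0.5000 | (5,5) | tMaxX 0.9699 tMaxY 1.2600 | tΔX 1.1547 tΔY 2.0000
    t=0.9699 [x] (4,5) — stop
  → r_2 = 0.9699
beam 3: φ=180°, α=300°
  cosα=0.5000 sinα=-0.8660 | (5,5) | tMaxX 0.3200 tMaxY 0.7275 | tΔX 2.0000 tΔY 1.1547
    t=0.3200 [x] (6,5)
    t=0.7275 [y] (6,4)
    t=1.8822 [y] (6,3)
    t=2.3200 [x] (7,3)
    t=3.0369 [y] (7,2) — stop
  → r_3 = 3.0369
beam 4: φ=270°, α=30°
  cosα=0.8660 sinα=0.5000 | (5,5) | tMaxX 0.1848 tMaxY 0.7400 | tΔX 1.1547 tΔY 2.0000
    t=0.1848 [x] (6,5)
    t=0.7400 [y] (6,6) — stop
  → r_4 = 0.7400

ranges = [0.4272, 0.9699, 3.0369, 0.7400]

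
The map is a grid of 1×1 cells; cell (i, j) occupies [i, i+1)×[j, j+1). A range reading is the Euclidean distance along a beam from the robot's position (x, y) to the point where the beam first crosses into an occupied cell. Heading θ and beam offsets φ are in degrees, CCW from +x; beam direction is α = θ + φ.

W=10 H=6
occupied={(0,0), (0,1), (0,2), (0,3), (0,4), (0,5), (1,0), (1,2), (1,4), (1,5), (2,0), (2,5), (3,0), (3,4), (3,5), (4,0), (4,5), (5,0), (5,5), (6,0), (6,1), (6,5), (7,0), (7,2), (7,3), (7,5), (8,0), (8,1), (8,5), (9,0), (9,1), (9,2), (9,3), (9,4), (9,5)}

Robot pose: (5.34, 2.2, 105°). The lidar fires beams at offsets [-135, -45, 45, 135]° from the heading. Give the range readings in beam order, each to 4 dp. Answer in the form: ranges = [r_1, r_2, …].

beam 1: φ=-135°, α=330°
  d=(0.8660,-0.5000)  start (5,2)  tX=0.7621 tY=0.4000  stride 1/|dx|=1.1547 1/|dy|=2.0000
    cross y-line → (5,1), t=0.4000
    cross x-line → (6,1), t=0.7621 (wall)
  → r_1 = 0.7621
beam 2: φ=-45°, α=60°
  d=(0.5000,0.8660)  start (5,2)  tX=1.3200 tY=0.9238  stride 1/|dx|=2.0000 1/|dy|=1.1547
    cross y-line → (5,3), t=0.9238
    cross x-line → (6,3), t=1.3200
    cross y-line → (6,4), t=2.0785
    cross y-line → (6,5), t=3.2332 (wall)
  → r_2 = 3.2332
beam 3: φ=45°, α=150°
  d=(-0.8660,0.5000)  start (5,2)  tX=0.3926 tY=1.6000  stride 1/|dx|=1.1547 1/|dy|=2.0000
    cross x-line → (4,2), t=0.3926
    cross x-line → (3,2), t=1.5473
    cross y-line → (3,3), t=1.6000
    cross x-line → (2,3), t=2.7020
    cross y-line → (2,4), t=3.6000
    cross x-line → (1,4), t=3.8567 (wall)
  → r_3 = 3.8567
beam 4: φ=135°, α=240°
  d=(-0.5000,-0.8660)  start (5,2)  tX=0.6800 tY=0.2309  stride 1/|dx|=2.0000 1/|dy|=1.1547
    cross y-line → (5,1), t=0.2309
    cross x-line → (4,1), t=0.6800
    cross y-line → (4,0), t=1.3856 (wall)
  → r_4 = 1.3856

ranges = [0.7621, 3.2332, 3.8567, 1.3856]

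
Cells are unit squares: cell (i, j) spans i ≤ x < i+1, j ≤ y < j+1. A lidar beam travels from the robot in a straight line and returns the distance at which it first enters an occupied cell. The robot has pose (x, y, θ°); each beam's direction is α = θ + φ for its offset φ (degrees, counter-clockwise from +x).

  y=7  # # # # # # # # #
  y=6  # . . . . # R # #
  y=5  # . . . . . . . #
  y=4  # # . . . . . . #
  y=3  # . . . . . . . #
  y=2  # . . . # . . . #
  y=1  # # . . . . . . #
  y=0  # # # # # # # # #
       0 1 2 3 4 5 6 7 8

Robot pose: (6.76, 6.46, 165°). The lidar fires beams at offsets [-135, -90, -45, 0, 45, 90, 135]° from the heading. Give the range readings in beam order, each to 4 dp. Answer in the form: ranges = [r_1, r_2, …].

ranges = [0.2771, 0.5590, 0.6235, 0.7868, 0.8776, 5.6526, 0.4800]

beam 1: φ=-135°, α=30°
  d=(0.8660,0.5000)  start (6,6)  tX=0.2771 tY=1.0800  stride 1/|dx|=1.1547 1/|dy|=2.0000
    cross x-line → (7,6), t=0.2771 (wall)
  → r_1 = 0.2771
beam 2: φ=-90°, α=75°
  d=(0.2588,0.9659)  start (6,6)  tX=0.9273 tY=0.5590  stride 1/|dx|=3.8637 1/|dy|=1.0353
    cross y-line → (6,7), t=0.5590 (wall)
  → r_2 = 0.5590
beam 3: φ=-45°, α=120°
  d=(-0.5000,0.8660)  start (6,6)  tX=1.5200 tY=0.6235  stride 1/|dx|=2.0000 1/|dy|=1.1547
    cross y-line → (6,7), t=0.6235 (wall)
  → r_3 = 0.6235
beam 4: φ=0°, α=165°
  d=(-0.9659,0.2588)  start (6,6)  tX=0.7868 tY=2.0864  stride 1/|dx|=1.0353 1/|dy|=3.8637
    cross x-line → (5,6), t=0.7868 (wall)
  → r_4 = 0.7868
beam 5: φ=45°, α=210°
  d=(-0.8660,-0.5000)  start (6,6)  tX=0.8776 tY=0.9200  stride 1/|dx|=1.1547 1/|dy|=2.0000
    cross x-line → (5,6), t=0.8776 (wall)
  → r_5 = 0.8776
beam 6: φ=90°, α=255°
  d=(-0.2588,-0.9659)  start (6,6)  tX=2.9364 tY=0.4762  stride 1/|dx|=3.8637 1/|dy|=1.0353
    cross y-line → (6,5), t=0.4762
    cross y-line → (6,4), t=1.5115
    cross y-line → (6,3), t=2.5468
    cross x-line → (5,3), t=2.9364
    cross y-line → (5,2), t=3.5821
    cross y-line → (5,1), t=4.6173
    cross y-line → (5,0), t=5.6526 (wall)
  → r_6 = 5.6526
beam 7: φ=135°, α=300°
  d=(0.5000,-0.8660)  start (6,6)  tX=0.4800 tY=0.5312  stride 1/|dx|=2.0000 1/|dy|=1.1547
    cross x-line → (7,6), t=0.4800 (wall)
  → r_7 = 0.4800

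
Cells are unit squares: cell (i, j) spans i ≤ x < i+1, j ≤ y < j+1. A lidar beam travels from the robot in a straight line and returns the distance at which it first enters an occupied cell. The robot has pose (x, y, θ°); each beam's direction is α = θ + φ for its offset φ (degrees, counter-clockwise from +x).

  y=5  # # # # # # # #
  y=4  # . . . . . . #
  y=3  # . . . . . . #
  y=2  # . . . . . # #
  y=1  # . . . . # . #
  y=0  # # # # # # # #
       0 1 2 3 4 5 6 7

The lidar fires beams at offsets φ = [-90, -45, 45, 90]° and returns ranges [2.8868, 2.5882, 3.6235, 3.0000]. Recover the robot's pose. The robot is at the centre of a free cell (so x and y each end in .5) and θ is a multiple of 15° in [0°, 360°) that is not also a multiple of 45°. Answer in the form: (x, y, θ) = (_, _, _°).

Enumerate (i+0.5, j+0.5, θ) over the 22 free cells and 16 admissible headings. For each, cast all 4 beams and compare to the given ranges.
  (5.5, 4.5, 165°): beam 1 = 0.5176 ≠ 2.8868 ✗
  (3.5, 3.5, 120°): beam 1 = 3.0000 ≠ 2.8868 ✗
  (2.5, 4.5, 255°): beam 1 = 1.5529 ≠ 2.8868 ✗
  (4.5, 3.5, 165°): beam 1 = 1.5529 ≠ 2.8868 ✗
  (1.5, 2.5, 30°): beam 1 = 1.7321 ≠ 2.8868 ✗
  …
  (4.5, 2.5, 120°): r_1=2.8868, r_2=2.5882, r_3=3.6235, r_4=3.0000 — all match ✓
No second candidate reproduces the full scan.

(x, y, θ) = (4.5, 2.5, 120°)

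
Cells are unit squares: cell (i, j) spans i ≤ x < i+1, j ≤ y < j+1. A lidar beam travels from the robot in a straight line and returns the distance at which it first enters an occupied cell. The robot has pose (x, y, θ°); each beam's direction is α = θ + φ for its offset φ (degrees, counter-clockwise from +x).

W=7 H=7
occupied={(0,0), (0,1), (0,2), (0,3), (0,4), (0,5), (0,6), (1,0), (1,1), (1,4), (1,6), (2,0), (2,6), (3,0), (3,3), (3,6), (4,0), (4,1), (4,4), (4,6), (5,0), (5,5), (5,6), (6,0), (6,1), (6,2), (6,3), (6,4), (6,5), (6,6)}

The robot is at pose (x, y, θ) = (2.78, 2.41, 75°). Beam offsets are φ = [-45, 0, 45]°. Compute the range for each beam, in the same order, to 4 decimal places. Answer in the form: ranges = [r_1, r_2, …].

ranges = [1.1800, 0.8500, 1.8360]

beam 1: φ=-45°, α=30°
  cosα=0.8660 sinα=0.5000 | (2,2) | tMaxX 0.2540 tMaxY 1.1800 | tΔX 1.1547 tΔY 2.0000
    t=0.2540 [x] (3,2)
    t=1.1800 [y] (3,3) — stop
  → r_1 = 1.1800
beam 2: φ=0°, α=75°
  cosα=0.2588 sinα=0.9659 | (2,2) | tMaxX 0.8500 tMaxY 0.6108 | tΔX 3.8637 tΔY 1.0353
    t=0.6108 [y] (2,3)
    t=0.8500 [x] (3,3) — stop
  → r_2 = 0.8500
beam 3: φ=45°, α=120°
  cosα=-0.5000 sinα=0.8660 | (2,2) | tMaxX 1.5600 tMaxY 0.6813 | tΔX 2.0000 tΔY 1.1547
    t=0.6813 [y] (2,3)
    t=1.5600 [x] (1,3)
    t=1.8360 [y] (1,4) — stop
  → r_3 = 1.8360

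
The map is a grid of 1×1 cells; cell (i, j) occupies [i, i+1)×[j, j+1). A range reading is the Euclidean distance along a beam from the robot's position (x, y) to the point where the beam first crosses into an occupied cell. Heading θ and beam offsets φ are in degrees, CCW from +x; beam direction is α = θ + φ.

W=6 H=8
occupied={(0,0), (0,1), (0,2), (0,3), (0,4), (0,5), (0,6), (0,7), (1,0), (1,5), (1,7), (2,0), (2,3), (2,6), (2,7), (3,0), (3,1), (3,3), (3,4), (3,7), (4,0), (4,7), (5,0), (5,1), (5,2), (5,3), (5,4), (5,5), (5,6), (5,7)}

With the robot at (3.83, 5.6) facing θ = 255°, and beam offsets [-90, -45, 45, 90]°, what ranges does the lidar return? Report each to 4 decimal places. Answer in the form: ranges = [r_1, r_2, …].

ranges = [1.5455, 3.2678, 2.3400, 1.2113]

beam 1: φ=-90°, α=165°
  d=(-0.9659,0.2588)  start (3,5)  tX=0.8593 tY=1.5455  stride 1/|dx|=1.0353 1/|dy|=3.8637
    cross x-line → (2,5), t=0.8593
    cross y-line → (2,6), t=1.5455 (wall)
  → r_1 = 1.5455
beam 2: φ=-45°, α=210°
  d=(-0.8660,-0.5000)  start (3,5)  tX=0.9584 tY=1.2000  stride 1/|dx|=1.1547 1/|dy|=2.0000
    cross x-line → (2,5), t=0.9584
    cross y-line → (2,4), t=1.2000
    cross x-line → (1,4), t=2.1131
    cross y-line → (1,3), t=3.2000
    cross x-line → (0,3), t=3.2678 (wall)
  → r_2 = 3.2678
beam 3: φ=45°, α=300°
  d=(0.5000,-0.8660)  start (3,5)  tX=0.3400 tY=0.6928  stride 1/|dx|=2.0000 1/|dy|=1.1547
    cross x-line → (4,5), t=0.3400
    cross y-line → (4,4), t=0.6928
    cross y-line → (4,3), t=1.8475
    cross x-line → (5,3), t=2.3400 (wall)
  → r_3 = 2.3400
beam 4: φ=90°, α=345°
  d=(0.9659,-0.2588)  start (3,5)  tX=0.1760 tY=2.3182  stride 1/|dx|=1.0353 1/|dy|=3.8637
    cross x-line → (4,5), t=0.1760
    cross x-line → (5,5), t=1.2113 (wall)
  → r_4 = 1.2113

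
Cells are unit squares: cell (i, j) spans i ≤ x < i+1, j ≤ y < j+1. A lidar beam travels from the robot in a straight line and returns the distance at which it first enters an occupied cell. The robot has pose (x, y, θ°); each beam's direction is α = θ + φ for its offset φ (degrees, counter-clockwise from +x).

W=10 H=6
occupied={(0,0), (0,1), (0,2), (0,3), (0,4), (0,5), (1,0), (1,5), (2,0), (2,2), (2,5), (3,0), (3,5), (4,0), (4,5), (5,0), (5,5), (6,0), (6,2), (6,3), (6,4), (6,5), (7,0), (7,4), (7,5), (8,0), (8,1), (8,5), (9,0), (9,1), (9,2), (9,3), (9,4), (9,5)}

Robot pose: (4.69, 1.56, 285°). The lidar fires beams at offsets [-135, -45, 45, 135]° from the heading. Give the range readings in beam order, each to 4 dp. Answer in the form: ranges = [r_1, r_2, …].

ranges = [1.9514, 0.6466, 1.1200, 2.6200]

beam 1: φ=-135°, α=150°
  d=(-0.8660,0.5000)  start (4,1)  tX=0.7967 tY=0.8800  stride 1/|dx|=1.1547 1/|dy|=2.0000
    cross x-line → (3,1), t=0.7967
    cross y-line → (3,2), t=0.8800
    cross x-line → (2,2), t=1.9514 (wall)
  → r_1 = 1.9514
beam 2: φ=-45°, α=240°
  d=(-0.5000,-0.8660)  start (4,1)  tX=1.3800 tY=0.6466  stride 1/|dx|=2.0000 1/|dy|=1.1547
    cross y-line → (4,0), t=0.6466 (wall)
  → r_2 = 0.6466
beam 3: φ=45°, α=330°
  d=(0.8660,-0.5000)  start (4,1)  tX=0.3580 tY=1.1200  stride 1/|dx|=1.1547 1/|dy|=2.0000
    cross x-line → (5,1), t=0.3580
    cross y-line → (5,0), t=1.1200 (wall)
  → r_3 = 1.1200
beam 4: φ=135°, α=60°
  d=(0.5000,0.8660)  start (4,1)  tX=0.6200 tY=0.5081  stride 1/|dx|=2.0000 1/|dy|=1.1547
    cross y-line → (4,2), t=0.5081
    cross x-line → (5,2), t=0.6200
    cross y-line → (5,3), t=1.6628
    cross x-line → (6,3), t=2.6200 (wall)
  → r_4 = 2.6200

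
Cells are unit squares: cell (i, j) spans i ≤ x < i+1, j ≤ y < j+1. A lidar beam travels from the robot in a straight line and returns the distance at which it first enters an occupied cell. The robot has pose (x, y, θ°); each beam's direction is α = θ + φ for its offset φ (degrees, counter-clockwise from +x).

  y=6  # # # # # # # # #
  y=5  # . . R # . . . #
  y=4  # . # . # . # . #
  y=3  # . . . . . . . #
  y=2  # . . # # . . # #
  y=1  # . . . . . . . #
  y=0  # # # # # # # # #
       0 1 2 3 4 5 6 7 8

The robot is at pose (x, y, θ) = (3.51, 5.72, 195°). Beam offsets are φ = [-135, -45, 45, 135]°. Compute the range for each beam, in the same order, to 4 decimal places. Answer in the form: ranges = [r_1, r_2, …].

beam 1: φ=-135°, α=60°
  direction (0.5000, 0.8660); cell (3,5); t to first gridline: x 0.9800, y 0.3233 (then +2.0000 / +1.1547)
    (3,6) via y @ 0.3233  # hit
  → r_1 = 0.3233
beam 2: φ=-45°, α=150°
  direction (-0.8660, 0.5000); cell (3,5); t to first gridline: x 0.5889, y 0.5600 (then +1.1547 / +2.0000)
    (3,6) via y @ 0.5600  # hit
  → r_2 = 0.5600
beam 3: φ=45°, α=240°
  direction (-0.5000, -0.8660); cell (3,5); t to first gridline: x 1.0200, y 0.8314 (then +2.0000 / +1.1547)
    (3,4) via y @ 0.8314
    (2,4) via x @ 1.0200  # hit
  → r_3 = 1.0200
beam 4: φ=135°, α=330°
  direction (0.8660, -0.5000); cell (3,5); t to first gridline: x 0.5658, y 1.4400 (then +1.1547 / +2.0000)
    (4,5) via x @ 0.5658  # hit
  → r_4 = 0.5658

ranges = [0.3233, 0.5600, 1.0200, 0.5658]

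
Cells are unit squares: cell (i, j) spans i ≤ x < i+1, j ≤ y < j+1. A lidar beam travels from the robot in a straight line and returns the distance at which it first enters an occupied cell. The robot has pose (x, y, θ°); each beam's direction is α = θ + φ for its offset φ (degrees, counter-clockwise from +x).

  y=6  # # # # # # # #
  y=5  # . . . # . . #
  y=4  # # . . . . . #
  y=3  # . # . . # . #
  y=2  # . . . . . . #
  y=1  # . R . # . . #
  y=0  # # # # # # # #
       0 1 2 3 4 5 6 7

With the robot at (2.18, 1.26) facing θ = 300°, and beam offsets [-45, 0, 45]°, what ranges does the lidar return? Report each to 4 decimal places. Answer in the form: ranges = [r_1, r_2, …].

ranges = [0.2692, 0.3002, 1.0046]

beam 1: φ=-45°, α=255°
  d=(-0.2588,-0.9659)  start (2,1)  tX=0.6955 tY=0.2692  stride 1/|dx|=3.8637 1/|dy|=1.0353
    cross y-line → (2,0), t=0.2692 (wall)
  → r_1 = 0.2692
beam 2: φ=0°, α=300°
  d=(0.5000,-0.8660)  start (2,1)  tX=1.6400 tY=0.3002  stride 1/|dx|=2.0000 1/|dy|=1.1547
    cross y-line → (2,0), t=0.3002 (wall)
  → r_2 = 0.3002
beam 3: φ=45°, α=345°
  d=(0.9659,-0.2588)  start (2,1)  tX=0.8489 tY=1.0046  stride 1/|dx|=1.0353 1/|dy|=3.8637
    cross x-line → (3,1), t=0.8489
    cross y-line → (3,0), t=1.0046 (wall)
  → r_3 = 1.0046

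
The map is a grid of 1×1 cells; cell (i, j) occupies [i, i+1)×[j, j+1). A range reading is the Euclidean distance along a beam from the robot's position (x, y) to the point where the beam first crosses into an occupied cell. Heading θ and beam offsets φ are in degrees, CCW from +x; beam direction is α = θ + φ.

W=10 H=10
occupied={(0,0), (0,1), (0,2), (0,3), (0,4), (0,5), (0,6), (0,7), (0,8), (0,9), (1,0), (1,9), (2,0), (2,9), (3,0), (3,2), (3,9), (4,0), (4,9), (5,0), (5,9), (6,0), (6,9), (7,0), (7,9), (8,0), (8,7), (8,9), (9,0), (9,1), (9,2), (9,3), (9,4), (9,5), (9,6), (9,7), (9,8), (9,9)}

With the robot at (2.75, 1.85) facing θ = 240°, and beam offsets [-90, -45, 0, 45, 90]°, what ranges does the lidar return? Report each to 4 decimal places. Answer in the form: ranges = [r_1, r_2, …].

beam 1: φ=-90°, α=150°
  direction (-0.8660, 0.5000); cell (2,1); t to first gridline: x 0.8660, y 0.3000 (then +1.1547 / +2.0000)
    (2,2) via y @ 0.3000
    (1,2) via x @ 0.8660
    (0,2) via x @ 2.0207  # hit
  → r_1 = 2.0207
beam 2: φ=-45°, α=195°
  direction (-0.9659, -0.2588); cell (2,1); t to first gridline: x 0.7765, y 3.2841 (then +1.0353 / +3.8637)
    (1,1) via x @ 0.7765
    (0,1) via x @ 1.8117  # hit
  → r_2 = 1.8117
beam 3: φ=0°, α=240°
  direction (-0.5000, -0.8660); cell (2,1); t to first gridline: x 1.5000, y 0.9815 (then +2.0000 / +1.1547)
    (2,0) via y @ 0.9815  # hit
  → r_3 = 0.9815
beam 4: φ=45°, α=285°
  direction (0.2588, -0.9659); cell (2,1); t to first gridline: x 0.9659, y 0.8800 (then +3.8637 / +1.0353)
    (2,0) via y @ 0.8800  # hit
  → r_4 = 0.8800
beam 5: φ=90°, α=330°
  direction (0.8660, -0.5000); cell (2,1); t to first gridline: x 0.2887, y 1.7000 (then +1.1547 / +2.0000)
    (3,1) via x @ 0.2887
    (4,1) via x @ 1.4434
    (4,0) via y @ 1.7000  # hit
  → r_5 = 1.7000

ranges = [2.0207, 1.8117, 0.9815, 0.8800, 1.7000]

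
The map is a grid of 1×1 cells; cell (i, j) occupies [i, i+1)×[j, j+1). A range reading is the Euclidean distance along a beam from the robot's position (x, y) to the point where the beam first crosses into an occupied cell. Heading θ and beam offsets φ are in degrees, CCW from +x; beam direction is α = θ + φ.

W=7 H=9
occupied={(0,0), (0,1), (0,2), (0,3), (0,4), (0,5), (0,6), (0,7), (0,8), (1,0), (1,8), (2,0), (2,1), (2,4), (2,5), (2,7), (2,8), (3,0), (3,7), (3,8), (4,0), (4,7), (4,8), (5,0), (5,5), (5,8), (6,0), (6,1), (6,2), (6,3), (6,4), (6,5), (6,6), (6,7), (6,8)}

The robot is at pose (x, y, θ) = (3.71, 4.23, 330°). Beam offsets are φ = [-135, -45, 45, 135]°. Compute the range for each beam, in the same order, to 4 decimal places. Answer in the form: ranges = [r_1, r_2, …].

ranges = [0.7350, 3.3439, 2.3708, 2.8677]

beam 1: φ=-135°, α=195°
  direction (-0.9659, -0.2588); cell (3,4); t to first gridline: x 0.7350, y 0.8887 (then +1.0353 / +3.8637)
    (2,4) via x @ 0.7350  # hit
  → r_1 = 0.7350
beam 2: φ=-45°, α=285°
  direction (0.2588, -0.9659); cell (3,4); t to first gridline: x 1.1205, y 0.2381 (then +3.8637 / +1.0353)
    (3,3) via y @ 0.2381
    (4,3) via x @ 1.1205
    (4,2) via y @ 1.2734
    (4,1) via y @ 2.3087
    (4,0) via y @ 3.3439  # hit
  → r_2 = 3.3439
beam 3: φ=45°, α=15°
  direction (0.9659, 0.2588); cell (3,4); t to first gridline: x 0.3002, y 2.9751 (then +1.0353 / +3.8637)
    (4,4) via x @ 0.3002
    (5,4) via x @ 1.3355
    (6,4) via x @ 2.3708  # hit
  → r_3 = 2.3708
beam 4: φ=135°, α=105°
  direction (-0.2588, 0.9659); cell (3,4); t to first gridline: x 2.7432, y 0.7972 (then +3.8637 / +1.0353)
    (3,5) via y @ 0.7972
    (3,6) via y @ 1.8324
    (2,6) via x @ 2.7432
    (2,7) via y @ 2.8677  # hit
  → r_4 = 2.8677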